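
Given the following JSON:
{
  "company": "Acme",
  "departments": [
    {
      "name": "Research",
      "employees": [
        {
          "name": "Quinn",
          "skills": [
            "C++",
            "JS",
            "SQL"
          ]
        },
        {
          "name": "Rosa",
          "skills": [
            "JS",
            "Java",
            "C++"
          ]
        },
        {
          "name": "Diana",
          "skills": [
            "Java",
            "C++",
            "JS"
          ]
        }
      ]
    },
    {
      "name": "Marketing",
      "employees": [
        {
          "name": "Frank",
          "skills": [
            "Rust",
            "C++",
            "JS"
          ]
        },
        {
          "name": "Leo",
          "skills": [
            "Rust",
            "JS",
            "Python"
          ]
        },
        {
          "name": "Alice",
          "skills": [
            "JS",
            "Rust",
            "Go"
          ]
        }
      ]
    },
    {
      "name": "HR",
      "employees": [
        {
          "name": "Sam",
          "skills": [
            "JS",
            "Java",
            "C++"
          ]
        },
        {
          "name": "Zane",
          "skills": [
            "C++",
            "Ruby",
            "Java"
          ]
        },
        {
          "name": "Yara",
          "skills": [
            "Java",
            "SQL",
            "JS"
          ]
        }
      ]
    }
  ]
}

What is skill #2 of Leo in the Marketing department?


Path: departments[1].employees[1].skills[1]
Value: JS

ANSWER: JS


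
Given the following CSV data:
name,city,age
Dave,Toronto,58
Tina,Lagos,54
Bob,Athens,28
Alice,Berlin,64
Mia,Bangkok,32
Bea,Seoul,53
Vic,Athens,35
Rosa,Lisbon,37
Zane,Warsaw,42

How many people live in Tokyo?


Scanning city column for 'Tokyo':
Total matches: 0

ANSWER: 0


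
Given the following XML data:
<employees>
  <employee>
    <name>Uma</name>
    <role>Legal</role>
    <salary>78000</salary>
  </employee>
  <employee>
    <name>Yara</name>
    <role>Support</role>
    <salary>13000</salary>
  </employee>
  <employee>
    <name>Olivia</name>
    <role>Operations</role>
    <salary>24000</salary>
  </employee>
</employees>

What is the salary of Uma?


Searching for <employee> with <name>Uma</name>
Found at position 1
<salary>78000</salary>

ANSWER: 78000


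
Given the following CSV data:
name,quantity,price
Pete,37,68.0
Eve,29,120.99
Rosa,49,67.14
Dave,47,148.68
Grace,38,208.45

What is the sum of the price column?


Values in 'price' column:
  Row 1: 68.0
  Row 2: 120.99
  Row 3: 67.14
  Row 4: 148.68
  Row 5: 208.45
Sum = 68.0 + 120.99 + 67.14 + 148.68 + 208.45 = 613.26

ANSWER: 613.26


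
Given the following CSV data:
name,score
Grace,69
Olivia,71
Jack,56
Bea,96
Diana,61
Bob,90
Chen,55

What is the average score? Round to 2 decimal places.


Scores: 69, 71, 56, 96, 61, 90, 55
Sum = 498
Count = 7
Average = 498 / 7 = 71.14

ANSWER: 71.14


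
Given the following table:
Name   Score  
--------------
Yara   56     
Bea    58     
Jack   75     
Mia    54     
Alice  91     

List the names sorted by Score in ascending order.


Sorting by Score (ascending):
  Mia: 54
  Yara: 56
  Bea: 58
  Jack: 75
  Alice: 91


ANSWER: Mia, Yara, Bea, Jack, Alice


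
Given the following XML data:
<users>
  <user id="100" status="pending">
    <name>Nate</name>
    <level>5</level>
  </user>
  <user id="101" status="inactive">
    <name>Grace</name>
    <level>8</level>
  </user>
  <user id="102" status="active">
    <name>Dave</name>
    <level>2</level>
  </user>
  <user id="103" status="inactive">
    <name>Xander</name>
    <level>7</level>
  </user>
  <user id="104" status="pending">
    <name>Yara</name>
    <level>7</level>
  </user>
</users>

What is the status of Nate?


Finding user with name = Nate
user id="100" status="pending"

ANSWER: pending


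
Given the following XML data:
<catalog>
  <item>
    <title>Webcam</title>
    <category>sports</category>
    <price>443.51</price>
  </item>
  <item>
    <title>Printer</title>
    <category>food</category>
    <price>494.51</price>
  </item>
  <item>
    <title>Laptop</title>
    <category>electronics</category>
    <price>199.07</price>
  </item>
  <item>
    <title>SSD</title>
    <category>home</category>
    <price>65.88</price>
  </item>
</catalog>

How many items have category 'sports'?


Scanning <item> elements for <category>sports</category>:
  Item 1: Webcam -> MATCH
Count: 1

ANSWER: 1


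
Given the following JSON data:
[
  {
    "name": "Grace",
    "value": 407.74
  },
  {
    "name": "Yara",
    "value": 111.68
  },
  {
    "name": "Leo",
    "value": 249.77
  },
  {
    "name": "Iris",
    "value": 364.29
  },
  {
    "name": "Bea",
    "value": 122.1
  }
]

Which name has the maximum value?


Comparing values:
  Grace: 407.74
  Yara: 111.68
  Leo: 249.77
  Iris: 364.29
  Bea: 122.1
Maximum: Grace (407.74)

ANSWER: Grace


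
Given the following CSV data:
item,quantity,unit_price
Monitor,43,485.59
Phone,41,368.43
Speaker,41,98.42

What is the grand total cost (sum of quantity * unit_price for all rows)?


Computing row totals:
  Monitor: 43 * 485.59 = 20880.37
  Phone: 41 * 368.43 = 15105.63
  Speaker: 41 * 98.42 = 4035.22
Grand total = 20880.37 + 15105.63 + 4035.22 = 40021.22

ANSWER: 40021.22


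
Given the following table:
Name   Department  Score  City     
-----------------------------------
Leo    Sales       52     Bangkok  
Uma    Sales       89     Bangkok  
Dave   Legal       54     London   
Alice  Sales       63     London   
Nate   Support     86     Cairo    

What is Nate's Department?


Row 5: Nate
Department = Support

ANSWER: Support


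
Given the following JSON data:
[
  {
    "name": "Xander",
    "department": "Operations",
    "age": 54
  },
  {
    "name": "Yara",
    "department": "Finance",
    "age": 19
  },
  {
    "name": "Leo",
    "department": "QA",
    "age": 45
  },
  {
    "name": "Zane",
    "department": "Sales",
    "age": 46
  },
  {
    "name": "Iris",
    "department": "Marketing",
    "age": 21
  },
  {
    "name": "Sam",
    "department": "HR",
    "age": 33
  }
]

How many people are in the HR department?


Scanning records for department = HR
  Record 5: Sam
Count: 1

ANSWER: 1


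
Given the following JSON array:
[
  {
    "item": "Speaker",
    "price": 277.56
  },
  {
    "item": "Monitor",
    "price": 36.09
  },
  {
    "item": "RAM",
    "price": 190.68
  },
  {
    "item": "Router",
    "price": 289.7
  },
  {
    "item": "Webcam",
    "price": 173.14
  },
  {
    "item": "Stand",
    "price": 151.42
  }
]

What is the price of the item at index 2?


Array index 2 -> RAM
price = 190.68

ANSWER: 190.68


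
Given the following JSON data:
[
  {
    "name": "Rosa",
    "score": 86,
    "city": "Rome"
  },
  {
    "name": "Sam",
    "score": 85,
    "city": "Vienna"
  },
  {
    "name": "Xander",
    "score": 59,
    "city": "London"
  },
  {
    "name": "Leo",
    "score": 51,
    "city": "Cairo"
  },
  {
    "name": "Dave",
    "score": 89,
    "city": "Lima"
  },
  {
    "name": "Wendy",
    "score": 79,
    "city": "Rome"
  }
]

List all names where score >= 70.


Filtering records where score >= 70:
  Rosa (score=86) -> YES
  Sam (score=85) -> YES
  Xander (score=59) -> no
  Leo (score=51) -> no
  Dave (score=89) -> YES
  Wendy (score=79) -> YES


ANSWER: Rosa, Sam, Dave, Wendy


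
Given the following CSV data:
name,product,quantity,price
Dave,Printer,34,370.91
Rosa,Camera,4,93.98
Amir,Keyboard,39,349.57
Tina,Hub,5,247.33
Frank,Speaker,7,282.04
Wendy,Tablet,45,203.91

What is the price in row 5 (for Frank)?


Row 5: Frank
Column 'price' = 282.04

ANSWER: 282.04


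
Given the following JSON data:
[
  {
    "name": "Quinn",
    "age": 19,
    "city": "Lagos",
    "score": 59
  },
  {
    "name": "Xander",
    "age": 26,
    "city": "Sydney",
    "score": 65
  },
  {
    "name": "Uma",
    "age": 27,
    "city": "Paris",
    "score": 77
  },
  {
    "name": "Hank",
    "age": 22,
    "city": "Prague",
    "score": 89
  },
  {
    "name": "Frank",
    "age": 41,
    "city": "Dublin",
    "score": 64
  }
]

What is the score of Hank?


Looking up record where name = Hank
Record index: 3
Field 'score' = 89

ANSWER: 89


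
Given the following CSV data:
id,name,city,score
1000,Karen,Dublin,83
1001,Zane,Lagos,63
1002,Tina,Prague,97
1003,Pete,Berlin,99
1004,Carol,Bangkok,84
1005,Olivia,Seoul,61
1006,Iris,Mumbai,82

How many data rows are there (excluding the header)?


Counting rows (excluding header):
Header: id,name,city,score
Data rows: 7

ANSWER: 7


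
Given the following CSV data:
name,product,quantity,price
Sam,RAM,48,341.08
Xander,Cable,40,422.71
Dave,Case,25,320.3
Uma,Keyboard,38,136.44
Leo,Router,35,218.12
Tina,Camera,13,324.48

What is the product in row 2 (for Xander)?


Row 2: Xander
Column 'product' = Cable

ANSWER: Cable


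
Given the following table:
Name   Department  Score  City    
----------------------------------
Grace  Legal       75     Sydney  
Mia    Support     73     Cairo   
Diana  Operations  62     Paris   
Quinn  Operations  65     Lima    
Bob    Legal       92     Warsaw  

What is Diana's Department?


Row 3: Diana
Department = Operations

ANSWER: Operations


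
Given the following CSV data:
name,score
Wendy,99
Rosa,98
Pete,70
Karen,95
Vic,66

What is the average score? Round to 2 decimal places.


Scores: 99, 98, 70, 95, 66
Sum = 428
Count = 5
Average = 428 / 5 = 85.60

ANSWER: 85.60


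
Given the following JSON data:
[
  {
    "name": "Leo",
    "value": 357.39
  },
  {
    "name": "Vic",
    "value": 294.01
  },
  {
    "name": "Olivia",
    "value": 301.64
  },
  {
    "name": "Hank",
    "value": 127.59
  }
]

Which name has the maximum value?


Comparing values:
  Leo: 357.39
  Vic: 294.01
  Olivia: 301.64
  Hank: 127.59
Maximum: Leo (357.39)

ANSWER: Leo


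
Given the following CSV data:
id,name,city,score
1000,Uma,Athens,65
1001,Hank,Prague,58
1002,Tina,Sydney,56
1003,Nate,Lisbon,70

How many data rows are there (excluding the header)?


Counting rows (excluding header):
Header: id,name,city,score
Data rows: 4

ANSWER: 4


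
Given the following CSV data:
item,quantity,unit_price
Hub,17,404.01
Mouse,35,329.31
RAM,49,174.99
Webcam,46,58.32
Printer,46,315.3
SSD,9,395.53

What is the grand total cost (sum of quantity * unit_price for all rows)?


Computing row totals:
  Hub: 17 * 404.01 = 6868.17
  Mouse: 35 * 329.31 = 11525.85
  RAM: 49 * 174.99 = 8574.51
  Webcam: 46 * 58.32 = 2682.72
  Printer: 46 * 315.3 = 14503.8
  SSD: 9 * 395.53 = 3559.77
Grand total = 6868.17 + 11525.85 + 8574.51 + 2682.72 + 14503.8 + 3559.77 = 47714.82

ANSWER: 47714.82


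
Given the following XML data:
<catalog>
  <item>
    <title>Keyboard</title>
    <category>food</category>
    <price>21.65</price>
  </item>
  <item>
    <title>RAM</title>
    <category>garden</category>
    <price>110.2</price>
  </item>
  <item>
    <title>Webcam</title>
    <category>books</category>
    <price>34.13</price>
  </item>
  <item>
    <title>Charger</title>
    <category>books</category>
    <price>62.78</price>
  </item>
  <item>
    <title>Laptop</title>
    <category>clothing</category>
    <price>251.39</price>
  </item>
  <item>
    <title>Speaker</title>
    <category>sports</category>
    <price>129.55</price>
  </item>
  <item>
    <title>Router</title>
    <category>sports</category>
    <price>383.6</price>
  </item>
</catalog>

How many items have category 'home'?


Scanning <item> elements for <category>home</category>:
Count: 0

ANSWER: 0


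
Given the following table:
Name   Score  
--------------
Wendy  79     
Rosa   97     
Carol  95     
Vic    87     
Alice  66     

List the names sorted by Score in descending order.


Sorting by Score (descending):
  Rosa: 97
  Carol: 95
  Vic: 87
  Wendy: 79
  Alice: 66


ANSWER: Rosa, Carol, Vic, Wendy, Alice


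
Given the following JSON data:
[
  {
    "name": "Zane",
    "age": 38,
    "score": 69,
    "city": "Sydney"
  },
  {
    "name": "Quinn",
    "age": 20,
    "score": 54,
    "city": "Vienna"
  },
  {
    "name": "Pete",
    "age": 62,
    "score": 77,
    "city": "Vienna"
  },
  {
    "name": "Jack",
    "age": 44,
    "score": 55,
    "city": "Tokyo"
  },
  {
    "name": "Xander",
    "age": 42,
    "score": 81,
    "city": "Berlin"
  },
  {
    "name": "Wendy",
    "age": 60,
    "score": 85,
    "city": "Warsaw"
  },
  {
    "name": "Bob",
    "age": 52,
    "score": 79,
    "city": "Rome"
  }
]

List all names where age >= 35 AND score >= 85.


Checking both conditions:
  Zane (age=38, score=69) -> no
  Quinn (age=20, score=54) -> no
  Pete (age=62, score=77) -> no
  Jack (age=44, score=55) -> no
  Xander (age=42, score=81) -> no
  Wendy (age=60, score=85) -> YES
  Bob (age=52, score=79) -> no


ANSWER: Wendy


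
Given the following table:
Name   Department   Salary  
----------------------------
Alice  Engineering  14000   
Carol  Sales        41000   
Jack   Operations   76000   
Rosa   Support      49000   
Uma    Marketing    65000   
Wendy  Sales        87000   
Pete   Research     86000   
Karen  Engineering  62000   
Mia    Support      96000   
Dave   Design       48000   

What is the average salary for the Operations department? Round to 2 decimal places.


Operations department members:
  Jack: 76000
Sum = 76000
Count = 1
Average = 76000 / 1 = 76000.00

ANSWER: 76000.00


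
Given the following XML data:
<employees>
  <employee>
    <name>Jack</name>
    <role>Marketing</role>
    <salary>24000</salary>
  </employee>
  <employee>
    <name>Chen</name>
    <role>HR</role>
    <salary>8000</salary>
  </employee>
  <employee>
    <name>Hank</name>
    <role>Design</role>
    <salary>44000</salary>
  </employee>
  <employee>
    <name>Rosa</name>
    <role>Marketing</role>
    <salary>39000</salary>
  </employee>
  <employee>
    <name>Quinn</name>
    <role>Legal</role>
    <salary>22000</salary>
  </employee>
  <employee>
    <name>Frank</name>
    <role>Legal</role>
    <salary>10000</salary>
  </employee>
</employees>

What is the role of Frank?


Searching for <employee> with <name>Frank</name>
Found at position 6
<role>Legal</role>

ANSWER: Legal


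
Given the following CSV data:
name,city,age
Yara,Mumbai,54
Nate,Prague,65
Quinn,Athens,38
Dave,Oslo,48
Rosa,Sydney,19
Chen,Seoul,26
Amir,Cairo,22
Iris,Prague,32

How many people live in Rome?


Scanning city column for 'Rome':
Total matches: 0

ANSWER: 0


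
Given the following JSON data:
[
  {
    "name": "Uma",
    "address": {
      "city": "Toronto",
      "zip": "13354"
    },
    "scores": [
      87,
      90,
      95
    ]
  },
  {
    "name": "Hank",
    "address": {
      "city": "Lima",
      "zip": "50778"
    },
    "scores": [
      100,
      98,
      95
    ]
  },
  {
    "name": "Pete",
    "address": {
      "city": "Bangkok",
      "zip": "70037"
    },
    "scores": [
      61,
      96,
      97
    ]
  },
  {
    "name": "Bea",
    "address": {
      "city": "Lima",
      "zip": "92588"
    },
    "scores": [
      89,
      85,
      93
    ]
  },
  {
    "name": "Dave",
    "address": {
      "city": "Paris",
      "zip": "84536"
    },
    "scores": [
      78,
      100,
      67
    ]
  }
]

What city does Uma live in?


Path: records[0].address.city
Value: Toronto

ANSWER: Toronto


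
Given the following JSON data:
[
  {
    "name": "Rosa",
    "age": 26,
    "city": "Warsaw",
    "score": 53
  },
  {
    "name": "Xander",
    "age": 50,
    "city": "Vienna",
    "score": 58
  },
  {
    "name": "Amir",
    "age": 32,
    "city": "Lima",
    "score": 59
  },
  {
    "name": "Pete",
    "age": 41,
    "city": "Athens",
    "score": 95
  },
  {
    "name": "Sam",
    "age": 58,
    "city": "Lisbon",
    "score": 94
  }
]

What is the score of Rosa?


Looking up record where name = Rosa
Record index: 0
Field 'score' = 53

ANSWER: 53


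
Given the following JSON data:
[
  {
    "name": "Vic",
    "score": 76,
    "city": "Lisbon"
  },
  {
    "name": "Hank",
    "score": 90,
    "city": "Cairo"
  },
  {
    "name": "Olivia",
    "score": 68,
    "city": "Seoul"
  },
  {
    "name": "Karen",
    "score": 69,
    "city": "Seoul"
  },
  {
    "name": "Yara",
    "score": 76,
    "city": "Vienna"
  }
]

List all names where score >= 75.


Filtering records where score >= 75:
  Vic (score=76) -> YES
  Hank (score=90) -> YES
  Olivia (score=68) -> no
  Karen (score=69) -> no
  Yara (score=76) -> YES


ANSWER: Vic, Hank, Yara


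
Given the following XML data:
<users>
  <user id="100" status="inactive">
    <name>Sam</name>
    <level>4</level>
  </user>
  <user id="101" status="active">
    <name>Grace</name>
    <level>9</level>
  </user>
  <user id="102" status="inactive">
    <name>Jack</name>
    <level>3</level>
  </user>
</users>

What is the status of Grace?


Finding user with name = Grace
user id="101" status="active"

ANSWER: active


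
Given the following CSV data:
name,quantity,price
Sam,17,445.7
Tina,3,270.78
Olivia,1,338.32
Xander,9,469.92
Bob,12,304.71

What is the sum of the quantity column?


Values in 'quantity' column:
  Row 1: 17
  Row 2: 3
  Row 3: 1
  Row 4: 9
  Row 5: 12
Sum = 17 + 3 + 1 + 9 + 12 = 42

ANSWER: 42


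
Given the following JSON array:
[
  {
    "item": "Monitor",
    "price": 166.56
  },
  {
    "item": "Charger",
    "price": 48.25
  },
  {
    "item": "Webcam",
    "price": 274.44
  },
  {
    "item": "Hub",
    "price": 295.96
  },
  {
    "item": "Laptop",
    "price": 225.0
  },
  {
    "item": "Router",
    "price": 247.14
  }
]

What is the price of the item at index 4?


Array index 4 -> Laptop
price = 225.0

ANSWER: 225.0


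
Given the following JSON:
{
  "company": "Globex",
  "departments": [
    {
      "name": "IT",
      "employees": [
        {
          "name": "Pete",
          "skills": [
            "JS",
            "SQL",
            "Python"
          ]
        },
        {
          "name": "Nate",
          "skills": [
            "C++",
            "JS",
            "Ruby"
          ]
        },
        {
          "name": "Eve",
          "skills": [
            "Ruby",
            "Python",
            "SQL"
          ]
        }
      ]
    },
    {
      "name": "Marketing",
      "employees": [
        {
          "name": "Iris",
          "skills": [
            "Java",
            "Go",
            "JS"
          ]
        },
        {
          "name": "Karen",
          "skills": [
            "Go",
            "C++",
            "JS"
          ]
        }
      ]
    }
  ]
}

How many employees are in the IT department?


Path: departments[0].employees
Count: 3

ANSWER: 3


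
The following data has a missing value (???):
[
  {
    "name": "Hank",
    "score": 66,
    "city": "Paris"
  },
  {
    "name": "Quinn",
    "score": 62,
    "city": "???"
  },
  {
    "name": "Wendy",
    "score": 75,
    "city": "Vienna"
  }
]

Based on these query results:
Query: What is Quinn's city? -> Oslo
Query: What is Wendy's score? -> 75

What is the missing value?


The missing value is Quinn's city
From query: Quinn's city = Oslo

ANSWER: Oslo


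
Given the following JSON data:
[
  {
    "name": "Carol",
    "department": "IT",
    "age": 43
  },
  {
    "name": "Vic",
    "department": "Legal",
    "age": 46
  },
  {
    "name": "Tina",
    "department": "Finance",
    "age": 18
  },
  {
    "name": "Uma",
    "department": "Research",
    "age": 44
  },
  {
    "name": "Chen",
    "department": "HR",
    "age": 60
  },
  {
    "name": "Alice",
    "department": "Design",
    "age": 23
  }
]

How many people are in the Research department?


Scanning records for department = Research
  Record 3: Uma
Count: 1

ANSWER: 1


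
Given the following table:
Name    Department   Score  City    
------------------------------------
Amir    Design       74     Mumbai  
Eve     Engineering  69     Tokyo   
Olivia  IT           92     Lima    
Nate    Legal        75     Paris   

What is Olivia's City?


Row 3: Olivia
City = Lima

ANSWER: Lima


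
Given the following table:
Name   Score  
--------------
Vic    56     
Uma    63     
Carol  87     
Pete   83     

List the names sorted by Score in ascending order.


Sorting by Score (ascending):
  Vic: 56
  Uma: 63
  Pete: 83
  Carol: 87


ANSWER: Vic, Uma, Pete, Carol


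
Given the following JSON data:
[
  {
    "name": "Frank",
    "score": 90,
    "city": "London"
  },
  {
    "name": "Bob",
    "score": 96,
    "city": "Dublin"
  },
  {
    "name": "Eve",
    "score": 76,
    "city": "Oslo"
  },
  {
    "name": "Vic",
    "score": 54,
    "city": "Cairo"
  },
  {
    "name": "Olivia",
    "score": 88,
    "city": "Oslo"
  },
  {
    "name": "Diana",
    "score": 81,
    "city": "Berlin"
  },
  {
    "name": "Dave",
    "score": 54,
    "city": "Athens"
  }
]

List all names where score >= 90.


Filtering records where score >= 90:
  Frank (score=90) -> YES
  Bob (score=96) -> YES
  Eve (score=76) -> no
  Vic (score=54) -> no
  Olivia (score=88) -> no
  Diana (score=81) -> no
  Dave (score=54) -> no


ANSWER: Frank, Bob


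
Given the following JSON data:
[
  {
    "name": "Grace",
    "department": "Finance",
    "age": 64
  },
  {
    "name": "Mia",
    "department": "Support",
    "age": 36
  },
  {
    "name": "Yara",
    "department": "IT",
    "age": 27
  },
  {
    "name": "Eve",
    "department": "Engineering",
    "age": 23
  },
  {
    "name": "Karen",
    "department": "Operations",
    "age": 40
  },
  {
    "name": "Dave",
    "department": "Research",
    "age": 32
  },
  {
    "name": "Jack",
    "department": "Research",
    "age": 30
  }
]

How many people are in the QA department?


Scanning records for department = QA
  No matches found
Count: 0

ANSWER: 0


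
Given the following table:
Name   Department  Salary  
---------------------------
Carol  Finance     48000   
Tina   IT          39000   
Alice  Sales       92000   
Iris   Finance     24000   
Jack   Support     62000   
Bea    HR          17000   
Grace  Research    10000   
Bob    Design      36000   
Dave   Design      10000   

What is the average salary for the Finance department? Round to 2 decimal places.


Finance department members:
  Carol: 48000
  Iris: 24000
Sum = 72000
Count = 2
Average = 72000 / 2 = 36000.00

ANSWER: 36000.00


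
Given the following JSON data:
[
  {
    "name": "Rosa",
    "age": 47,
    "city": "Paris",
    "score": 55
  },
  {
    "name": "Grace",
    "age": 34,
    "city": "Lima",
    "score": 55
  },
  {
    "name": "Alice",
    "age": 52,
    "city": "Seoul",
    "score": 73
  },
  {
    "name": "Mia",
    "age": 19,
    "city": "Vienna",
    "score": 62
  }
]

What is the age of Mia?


Looking up record where name = Mia
Record index: 3
Field 'age' = 19

ANSWER: 19


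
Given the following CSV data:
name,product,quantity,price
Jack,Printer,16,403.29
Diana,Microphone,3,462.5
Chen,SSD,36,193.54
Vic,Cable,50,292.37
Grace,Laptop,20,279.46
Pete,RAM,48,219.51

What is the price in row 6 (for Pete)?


Row 6: Pete
Column 'price' = 219.51

ANSWER: 219.51


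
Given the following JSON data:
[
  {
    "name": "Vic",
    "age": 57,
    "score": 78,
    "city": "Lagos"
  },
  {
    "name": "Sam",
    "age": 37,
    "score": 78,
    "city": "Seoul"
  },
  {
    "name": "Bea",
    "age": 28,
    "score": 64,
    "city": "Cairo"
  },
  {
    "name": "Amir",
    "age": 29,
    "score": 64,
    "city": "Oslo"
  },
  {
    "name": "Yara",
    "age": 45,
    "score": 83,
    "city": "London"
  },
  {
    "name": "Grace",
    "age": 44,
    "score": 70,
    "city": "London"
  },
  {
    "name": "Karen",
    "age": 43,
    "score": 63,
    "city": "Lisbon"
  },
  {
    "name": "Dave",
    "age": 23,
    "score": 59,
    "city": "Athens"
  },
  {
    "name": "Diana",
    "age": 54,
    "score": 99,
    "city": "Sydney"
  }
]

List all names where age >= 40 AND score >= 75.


Checking both conditions:
  Vic (age=57, score=78) -> YES
  Sam (age=37, score=78) -> no
  Bea (age=28, score=64) -> no
  Amir (age=29, score=64) -> no
  Yara (age=45, score=83) -> YES
  Grace (age=44, score=70) -> no
  Karen (age=43, score=63) -> no
  Dave (age=23, score=59) -> no
  Diana (age=54, score=99) -> YES


ANSWER: Vic, Yara, Diana


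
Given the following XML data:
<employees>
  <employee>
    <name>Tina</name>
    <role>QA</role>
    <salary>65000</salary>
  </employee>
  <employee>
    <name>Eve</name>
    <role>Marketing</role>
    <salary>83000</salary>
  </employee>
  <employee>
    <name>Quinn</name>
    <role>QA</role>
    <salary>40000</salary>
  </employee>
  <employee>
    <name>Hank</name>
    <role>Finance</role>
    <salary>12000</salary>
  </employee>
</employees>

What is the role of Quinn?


Searching for <employee> with <name>Quinn</name>
Found at position 3
<role>QA</role>

ANSWER: QA


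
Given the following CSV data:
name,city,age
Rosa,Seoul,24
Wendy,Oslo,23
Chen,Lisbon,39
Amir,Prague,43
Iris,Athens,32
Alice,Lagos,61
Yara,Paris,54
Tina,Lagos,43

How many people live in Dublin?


Scanning city column for 'Dublin':
Total matches: 0

ANSWER: 0


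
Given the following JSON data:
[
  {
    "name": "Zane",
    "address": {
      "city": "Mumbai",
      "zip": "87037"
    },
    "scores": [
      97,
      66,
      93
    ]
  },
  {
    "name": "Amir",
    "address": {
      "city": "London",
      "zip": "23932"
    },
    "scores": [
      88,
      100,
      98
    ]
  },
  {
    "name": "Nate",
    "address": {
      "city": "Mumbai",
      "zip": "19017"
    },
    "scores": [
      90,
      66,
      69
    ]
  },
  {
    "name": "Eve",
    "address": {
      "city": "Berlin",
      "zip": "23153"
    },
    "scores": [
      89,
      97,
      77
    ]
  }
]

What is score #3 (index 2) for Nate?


Path: records[2].scores[2]
Value: 69

ANSWER: 69


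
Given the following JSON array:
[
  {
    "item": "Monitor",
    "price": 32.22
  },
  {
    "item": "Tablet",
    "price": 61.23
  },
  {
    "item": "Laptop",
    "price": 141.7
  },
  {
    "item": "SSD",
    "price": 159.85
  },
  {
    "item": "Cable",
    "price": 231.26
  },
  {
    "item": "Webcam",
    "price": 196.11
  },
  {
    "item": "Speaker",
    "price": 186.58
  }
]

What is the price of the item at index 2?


Array index 2 -> Laptop
price = 141.7

ANSWER: 141.7


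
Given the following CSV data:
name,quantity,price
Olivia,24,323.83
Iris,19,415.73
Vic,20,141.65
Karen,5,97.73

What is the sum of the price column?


Values in 'price' column:
  Row 1: 323.83
  Row 2: 415.73
  Row 3: 141.65
  Row 4: 97.73
Sum = 323.83 + 415.73 + 141.65 + 97.73 = 978.94

ANSWER: 978.94


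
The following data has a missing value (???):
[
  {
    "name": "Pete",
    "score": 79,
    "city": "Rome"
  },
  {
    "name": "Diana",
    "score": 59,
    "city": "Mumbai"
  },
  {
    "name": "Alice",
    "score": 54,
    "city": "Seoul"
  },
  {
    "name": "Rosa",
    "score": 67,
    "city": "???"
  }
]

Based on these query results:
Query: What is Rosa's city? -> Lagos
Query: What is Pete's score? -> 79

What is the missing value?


The missing value is Rosa's city
From query: Rosa's city = Lagos

ANSWER: Lagos


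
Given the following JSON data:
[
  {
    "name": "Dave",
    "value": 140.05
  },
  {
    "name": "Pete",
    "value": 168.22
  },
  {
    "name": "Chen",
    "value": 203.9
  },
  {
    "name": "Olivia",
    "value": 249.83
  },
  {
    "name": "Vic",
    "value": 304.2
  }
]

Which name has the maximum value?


Comparing values:
  Dave: 140.05
  Pete: 168.22
  Chen: 203.9
  Olivia: 249.83
  Vic: 304.2
Maximum: Vic (304.2)

ANSWER: Vic


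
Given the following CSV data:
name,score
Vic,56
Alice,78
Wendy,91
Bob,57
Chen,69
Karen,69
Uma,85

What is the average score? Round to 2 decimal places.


Scores: 56, 78, 91, 57, 69, 69, 85
Sum = 505
Count = 7
Average = 505 / 7 = 72.14

ANSWER: 72.14


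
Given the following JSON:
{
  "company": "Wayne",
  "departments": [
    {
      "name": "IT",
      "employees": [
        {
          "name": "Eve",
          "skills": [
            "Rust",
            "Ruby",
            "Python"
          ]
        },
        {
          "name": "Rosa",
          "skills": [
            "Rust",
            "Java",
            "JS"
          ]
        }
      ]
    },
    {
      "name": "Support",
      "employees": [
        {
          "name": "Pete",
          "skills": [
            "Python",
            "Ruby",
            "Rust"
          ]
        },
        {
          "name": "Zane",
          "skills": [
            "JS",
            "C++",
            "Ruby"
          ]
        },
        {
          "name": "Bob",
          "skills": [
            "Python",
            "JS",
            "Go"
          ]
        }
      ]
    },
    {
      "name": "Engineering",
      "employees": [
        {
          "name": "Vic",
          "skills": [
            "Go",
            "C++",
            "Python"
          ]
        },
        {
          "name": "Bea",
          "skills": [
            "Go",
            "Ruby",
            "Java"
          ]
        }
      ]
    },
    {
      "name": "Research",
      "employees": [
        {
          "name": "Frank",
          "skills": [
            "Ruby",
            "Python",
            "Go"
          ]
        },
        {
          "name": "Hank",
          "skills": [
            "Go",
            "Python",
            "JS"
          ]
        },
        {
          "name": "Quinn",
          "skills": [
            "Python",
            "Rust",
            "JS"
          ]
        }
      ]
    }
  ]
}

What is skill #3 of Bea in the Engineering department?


Path: departments[2].employees[1].skills[2]
Value: Java

ANSWER: Java


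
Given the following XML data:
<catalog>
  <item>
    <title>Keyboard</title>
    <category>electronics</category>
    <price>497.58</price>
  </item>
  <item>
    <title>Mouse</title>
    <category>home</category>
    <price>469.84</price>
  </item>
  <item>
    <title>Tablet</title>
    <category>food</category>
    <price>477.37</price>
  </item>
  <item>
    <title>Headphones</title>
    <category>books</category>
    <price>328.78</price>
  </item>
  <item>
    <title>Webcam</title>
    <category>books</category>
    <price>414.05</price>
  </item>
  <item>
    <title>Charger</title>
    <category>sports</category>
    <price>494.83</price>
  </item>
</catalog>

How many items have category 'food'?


Scanning <item> elements for <category>food</category>:
  Item 3: Tablet -> MATCH
Count: 1

ANSWER: 1


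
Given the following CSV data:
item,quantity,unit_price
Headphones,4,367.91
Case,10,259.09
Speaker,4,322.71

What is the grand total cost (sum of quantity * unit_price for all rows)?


Computing row totals:
  Headphones: 4 * 367.91 = 1471.64
  Case: 10 * 259.09 = 2590.9
  Speaker: 4 * 322.71 = 1290.84
Grand total = 1471.64 + 2590.9 + 1290.84 = 5353.38

ANSWER: 5353.38


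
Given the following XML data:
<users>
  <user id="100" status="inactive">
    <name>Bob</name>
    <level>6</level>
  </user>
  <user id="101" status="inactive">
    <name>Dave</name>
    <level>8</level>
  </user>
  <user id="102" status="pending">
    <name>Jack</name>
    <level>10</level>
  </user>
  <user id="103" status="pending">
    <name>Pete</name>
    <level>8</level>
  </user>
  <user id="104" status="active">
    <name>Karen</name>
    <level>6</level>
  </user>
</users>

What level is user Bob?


Finding user: Bob
<level>6</level>

ANSWER: 6


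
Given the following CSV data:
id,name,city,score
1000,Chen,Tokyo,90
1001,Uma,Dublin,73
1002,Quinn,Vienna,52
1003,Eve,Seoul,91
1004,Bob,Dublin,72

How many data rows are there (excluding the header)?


Counting rows (excluding header):
Header: id,name,city,score
Data rows: 5

ANSWER: 5


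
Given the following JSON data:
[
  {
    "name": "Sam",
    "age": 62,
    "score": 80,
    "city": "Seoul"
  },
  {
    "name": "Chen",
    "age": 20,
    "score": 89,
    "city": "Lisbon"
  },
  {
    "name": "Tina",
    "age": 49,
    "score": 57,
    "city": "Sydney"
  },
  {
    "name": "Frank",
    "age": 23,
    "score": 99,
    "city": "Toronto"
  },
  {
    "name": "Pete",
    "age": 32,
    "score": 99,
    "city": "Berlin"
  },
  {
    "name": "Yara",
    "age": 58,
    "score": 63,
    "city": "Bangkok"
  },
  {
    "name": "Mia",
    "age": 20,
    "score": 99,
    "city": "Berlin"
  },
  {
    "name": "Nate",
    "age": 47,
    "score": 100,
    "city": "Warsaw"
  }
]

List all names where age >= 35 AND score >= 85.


Checking both conditions:
  Sam (age=62, score=80) -> no
  Chen (age=20, score=89) -> no
  Tina (age=49, score=57) -> no
  Frank (age=23, score=99) -> no
  Pete (age=32, score=99) -> no
  Yara (age=58, score=63) -> no
  Mia (age=20, score=99) -> no
  Nate (age=47, score=100) -> YES


ANSWER: Nate


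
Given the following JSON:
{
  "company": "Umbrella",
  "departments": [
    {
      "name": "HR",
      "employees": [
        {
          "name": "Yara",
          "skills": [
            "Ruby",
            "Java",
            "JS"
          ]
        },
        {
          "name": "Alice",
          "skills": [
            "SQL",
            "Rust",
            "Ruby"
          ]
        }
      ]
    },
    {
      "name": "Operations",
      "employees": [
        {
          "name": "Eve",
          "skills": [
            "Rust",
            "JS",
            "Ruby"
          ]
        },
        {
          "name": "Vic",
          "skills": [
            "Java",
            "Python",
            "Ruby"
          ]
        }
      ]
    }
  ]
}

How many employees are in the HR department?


Path: departments[0].employees
Count: 2

ANSWER: 2


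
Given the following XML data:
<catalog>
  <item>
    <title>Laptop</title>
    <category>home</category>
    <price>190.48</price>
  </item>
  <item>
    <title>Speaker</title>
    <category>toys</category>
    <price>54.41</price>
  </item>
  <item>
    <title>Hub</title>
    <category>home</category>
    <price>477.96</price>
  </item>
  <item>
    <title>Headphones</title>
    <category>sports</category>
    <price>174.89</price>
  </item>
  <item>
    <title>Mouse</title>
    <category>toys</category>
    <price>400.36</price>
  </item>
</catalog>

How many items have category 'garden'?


Scanning <item> elements for <category>garden</category>:
Count: 0

ANSWER: 0


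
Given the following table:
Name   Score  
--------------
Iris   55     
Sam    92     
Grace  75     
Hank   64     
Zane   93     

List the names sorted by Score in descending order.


Sorting by Score (descending):
  Zane: 93
  Sam: 92
  Grace: 75
  Hank: 64
  Iris: 55


ANSWER: Zane, Sam, Grace, Hank, Iris


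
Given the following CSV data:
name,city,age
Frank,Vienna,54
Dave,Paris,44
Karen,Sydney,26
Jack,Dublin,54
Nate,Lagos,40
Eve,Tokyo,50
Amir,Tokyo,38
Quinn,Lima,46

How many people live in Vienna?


Scanning city column for 'Vienna':
  Row 1: Frank -> MATCH
Total matches: 1

ANSWER: 1


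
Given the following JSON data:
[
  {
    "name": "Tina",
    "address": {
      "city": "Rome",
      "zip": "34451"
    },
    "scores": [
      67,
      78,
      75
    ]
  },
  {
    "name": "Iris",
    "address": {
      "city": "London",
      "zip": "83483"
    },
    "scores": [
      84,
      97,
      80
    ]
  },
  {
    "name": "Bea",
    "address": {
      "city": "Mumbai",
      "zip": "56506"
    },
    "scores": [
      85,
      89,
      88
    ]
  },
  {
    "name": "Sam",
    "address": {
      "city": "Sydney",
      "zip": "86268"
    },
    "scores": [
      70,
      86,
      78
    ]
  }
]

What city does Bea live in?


Path: records[2].address.city
Value: Mumbai

ANSWER: Mumbai


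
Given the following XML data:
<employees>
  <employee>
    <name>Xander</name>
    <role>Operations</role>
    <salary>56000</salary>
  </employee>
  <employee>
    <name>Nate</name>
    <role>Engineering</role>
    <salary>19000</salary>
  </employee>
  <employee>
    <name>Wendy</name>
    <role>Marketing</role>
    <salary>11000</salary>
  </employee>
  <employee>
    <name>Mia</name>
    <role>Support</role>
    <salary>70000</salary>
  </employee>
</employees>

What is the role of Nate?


Searching for <employee> with <name>Nate</name>
Found at position 2
<role>Engineering</role>

ANSWER: Engineering


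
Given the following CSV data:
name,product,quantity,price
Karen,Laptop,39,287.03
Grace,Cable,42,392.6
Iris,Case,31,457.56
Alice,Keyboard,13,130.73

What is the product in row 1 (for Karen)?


Row 1: Karen
Column 'product' = Laptop

ANSWER: Laptop


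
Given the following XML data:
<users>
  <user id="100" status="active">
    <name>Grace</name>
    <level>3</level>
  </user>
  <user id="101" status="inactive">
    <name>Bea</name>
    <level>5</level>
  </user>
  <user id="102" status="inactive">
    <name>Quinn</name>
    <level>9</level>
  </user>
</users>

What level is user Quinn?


Finding user: Quinn
<level>9</level>

ANSWER: 9


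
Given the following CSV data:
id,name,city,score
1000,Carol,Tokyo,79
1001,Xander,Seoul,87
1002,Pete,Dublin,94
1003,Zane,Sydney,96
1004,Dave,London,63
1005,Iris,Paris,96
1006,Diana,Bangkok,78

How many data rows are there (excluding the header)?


Counting rows (excluding header):
Header: id,name,city,score
Data rows: 7

ANSWER: 7


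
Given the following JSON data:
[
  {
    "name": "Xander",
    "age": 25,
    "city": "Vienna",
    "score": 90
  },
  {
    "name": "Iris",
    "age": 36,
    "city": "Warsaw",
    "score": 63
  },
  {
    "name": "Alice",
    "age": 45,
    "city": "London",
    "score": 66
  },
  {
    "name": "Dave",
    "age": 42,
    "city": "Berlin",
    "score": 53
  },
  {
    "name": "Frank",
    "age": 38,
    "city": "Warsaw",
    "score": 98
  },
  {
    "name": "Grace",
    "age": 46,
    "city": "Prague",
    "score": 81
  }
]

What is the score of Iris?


Looking up record where name = Iris
Record index: 1
Field 'score' = 63

ANSWER: 63


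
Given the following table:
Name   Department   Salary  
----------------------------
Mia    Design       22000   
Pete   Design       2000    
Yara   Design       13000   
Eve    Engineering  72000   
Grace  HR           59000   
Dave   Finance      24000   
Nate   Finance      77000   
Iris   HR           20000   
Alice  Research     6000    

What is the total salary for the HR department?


HR department members:
  Grace: 59000
  Iris: 20000
Total = 59000 + 20000 = 79000

ANSWER: 79000


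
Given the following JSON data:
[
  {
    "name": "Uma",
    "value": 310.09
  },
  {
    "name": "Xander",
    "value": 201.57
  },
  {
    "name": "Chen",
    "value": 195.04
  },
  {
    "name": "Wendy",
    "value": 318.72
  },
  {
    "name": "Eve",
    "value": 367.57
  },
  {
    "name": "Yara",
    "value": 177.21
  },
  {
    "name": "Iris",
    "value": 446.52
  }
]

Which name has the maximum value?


Comparing values:
  Uma: 310.09
  Xander: 201.57
  Chen: 195.04
  Wendy: 318.72
  Eve: 367.57
  Yara: 177.21
  Iris: 446.52
Maximum: Iris (446.52)

ANSWER: Iris


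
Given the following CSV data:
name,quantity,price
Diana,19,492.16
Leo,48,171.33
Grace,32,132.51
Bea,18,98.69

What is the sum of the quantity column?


Values in 'quantity' column:
  Row 1: 19
  Row 2: 48
  Row 3: 32
  Row 4: 18
Sum = 19 + 48 + 32 + 18 = 117

ANSWER: 117


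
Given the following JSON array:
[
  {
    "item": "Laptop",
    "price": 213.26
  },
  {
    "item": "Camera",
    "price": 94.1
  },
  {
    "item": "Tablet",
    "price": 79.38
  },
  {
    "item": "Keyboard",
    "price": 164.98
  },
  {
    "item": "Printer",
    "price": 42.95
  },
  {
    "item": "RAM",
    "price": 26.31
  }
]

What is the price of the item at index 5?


Array index 5 -> RAM
price = 26.31

ANSWER: 26.31


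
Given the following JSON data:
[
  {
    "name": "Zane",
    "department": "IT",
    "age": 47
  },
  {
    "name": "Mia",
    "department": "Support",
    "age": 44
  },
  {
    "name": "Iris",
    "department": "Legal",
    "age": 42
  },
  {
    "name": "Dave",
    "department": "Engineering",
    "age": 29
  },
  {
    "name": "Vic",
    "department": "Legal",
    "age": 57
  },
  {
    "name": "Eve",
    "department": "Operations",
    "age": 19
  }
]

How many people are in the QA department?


Scanning records for department = QA
  No matches found
Count: 0

ANSWER: 0
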